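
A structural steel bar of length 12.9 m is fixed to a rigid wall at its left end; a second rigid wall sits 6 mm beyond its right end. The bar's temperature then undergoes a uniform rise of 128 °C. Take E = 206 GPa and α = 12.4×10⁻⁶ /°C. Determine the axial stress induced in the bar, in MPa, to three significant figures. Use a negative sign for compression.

-231 MPa

Free thermal expansion αLΔT = 12.4e-6 · 12900 · 128 = 20.47 mm.
The walls engage after the gap closes; constrained expansion = 20.47 − 6 = 14.47 mm.
The walls impose strain ε = −(14.47)/12900 = -1.1221e-03; σ = Eε = 206000 · -1.1221e-03 = -231.1 MPa.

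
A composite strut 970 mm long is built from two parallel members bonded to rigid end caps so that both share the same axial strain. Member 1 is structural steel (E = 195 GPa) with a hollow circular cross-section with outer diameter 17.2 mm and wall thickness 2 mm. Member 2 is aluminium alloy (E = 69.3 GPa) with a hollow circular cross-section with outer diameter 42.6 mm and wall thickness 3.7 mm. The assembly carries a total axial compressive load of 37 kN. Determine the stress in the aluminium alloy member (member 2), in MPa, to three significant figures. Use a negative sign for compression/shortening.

-51.3 MPa

A_1 = 95.5 mm².
A_2 = 452.2 mm².
Equal strain + equilibrium ⇒ each member carries load in proportion to AE: A₁E₁ = 18620000 N, A₂E₂ = 31340000 N, ΣAE = 49960000 N.
σ₂ = P·E₂/ΣAE = -37000·69300/49960000 = -51.32 MPa.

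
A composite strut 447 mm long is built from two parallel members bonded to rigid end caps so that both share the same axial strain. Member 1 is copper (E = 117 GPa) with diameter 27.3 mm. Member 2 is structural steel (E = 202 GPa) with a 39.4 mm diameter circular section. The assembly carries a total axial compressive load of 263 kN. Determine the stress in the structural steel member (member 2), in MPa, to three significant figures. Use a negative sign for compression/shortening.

-169 MPa

A_1 = 585.3 mm².
A_2 = 1219 mm².
Equal strain + equilibrium ⇒ each member carries load in proportion to AE: A₁E₁ = 68490000 N, A₂E₂ = 246300000 N, ΣAE = 314800000 N.
σ₂ = P·E₂/ΣAE = -263000·202000/314800000 = -168.8 MPa.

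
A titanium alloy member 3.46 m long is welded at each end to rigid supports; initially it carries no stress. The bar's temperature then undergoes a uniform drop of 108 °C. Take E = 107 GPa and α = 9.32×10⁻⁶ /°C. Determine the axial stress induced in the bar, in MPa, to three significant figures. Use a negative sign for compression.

Free thermal expansion αLΔT = 9.32e-6 · 3460 · -108 = -3.483 mm.
The walls impose strain ε = −(-3.483)/3460 = 1.0066e-03; σ = Eε = 107000 · 1.0066e-03 = 107.7 MPa.

108 MPa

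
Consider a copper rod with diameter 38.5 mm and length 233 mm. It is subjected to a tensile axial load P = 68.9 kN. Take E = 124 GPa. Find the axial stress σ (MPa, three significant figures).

59.2 MPa

A = 1164 mm².
σ = N/A = 68900/1164 = 59.18 MPa.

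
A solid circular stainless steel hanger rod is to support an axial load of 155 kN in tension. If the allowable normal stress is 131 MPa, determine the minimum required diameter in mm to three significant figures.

38.8 mm

Required area A ≥ P/σ_allow = 155000/131 = 1183 mm².
For a solid circular section, d ≥ √(4A/π) = 38.81 mm.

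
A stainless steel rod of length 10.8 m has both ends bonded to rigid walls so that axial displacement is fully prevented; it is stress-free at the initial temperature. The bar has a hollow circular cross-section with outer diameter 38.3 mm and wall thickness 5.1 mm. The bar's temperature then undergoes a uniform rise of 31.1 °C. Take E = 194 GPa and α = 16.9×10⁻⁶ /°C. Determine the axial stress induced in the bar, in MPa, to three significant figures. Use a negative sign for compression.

Free thermal expansion αLΔT = 16.9e-6 · 10800 · 31.1 = 5.676 mm.
The walls impose strain ε = −(5.676)/10800 = -5.2559e-04; σ = Eε = 194000 · -5.2559e-04 = -102 MPa.

-102 MPa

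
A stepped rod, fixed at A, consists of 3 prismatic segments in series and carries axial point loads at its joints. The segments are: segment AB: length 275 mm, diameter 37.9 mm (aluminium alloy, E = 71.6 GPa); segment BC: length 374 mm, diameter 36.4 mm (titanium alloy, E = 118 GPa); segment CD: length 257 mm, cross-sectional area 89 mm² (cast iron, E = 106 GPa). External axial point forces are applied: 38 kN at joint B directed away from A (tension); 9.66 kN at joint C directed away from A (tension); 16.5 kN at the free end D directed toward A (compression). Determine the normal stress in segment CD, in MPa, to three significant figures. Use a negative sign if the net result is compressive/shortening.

-185 MPa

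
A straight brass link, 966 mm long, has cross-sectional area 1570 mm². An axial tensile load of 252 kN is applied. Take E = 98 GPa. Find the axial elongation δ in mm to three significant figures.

1.58 mm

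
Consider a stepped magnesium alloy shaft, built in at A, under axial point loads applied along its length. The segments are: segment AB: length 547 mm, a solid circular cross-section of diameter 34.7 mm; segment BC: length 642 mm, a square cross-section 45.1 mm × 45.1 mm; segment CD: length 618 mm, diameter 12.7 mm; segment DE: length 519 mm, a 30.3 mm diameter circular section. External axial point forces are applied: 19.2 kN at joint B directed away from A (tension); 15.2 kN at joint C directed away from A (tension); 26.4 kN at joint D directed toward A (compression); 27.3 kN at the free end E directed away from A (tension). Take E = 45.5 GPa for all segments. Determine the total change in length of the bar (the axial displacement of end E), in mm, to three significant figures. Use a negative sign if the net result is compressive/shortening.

1.09 mm

Internal axial forces (sectioning from the free end, tension +): N_DE = 27.3 kN, N_CD = 0.9 kN, N_BC = 16.1 kN, N_AB = 35.3 kN.
A_AB = 945.7 mm².
A_BC = 2034 mm².
A_CD = 126.7 mm².
A_DE = 721.1 mm².
δ_AB = 35300·547/(945.7·45500) = 0.4487 mm
δ_BC = 16100·642/(2034·45500) = 0.1117 mm
δ_CD = 900·618/(126.7·45500) = 0.0965 mm
δ_DE = 27300·519/(721.1·45500) = 0.4319 mm
δ = Σδ_i = 1.089 mm.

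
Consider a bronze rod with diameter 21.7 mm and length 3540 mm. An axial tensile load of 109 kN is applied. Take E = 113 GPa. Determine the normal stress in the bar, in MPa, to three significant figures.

295 MPa

A = 369.8 mm².
σ = N/A = 109000/369.8 = 294.7 MPa.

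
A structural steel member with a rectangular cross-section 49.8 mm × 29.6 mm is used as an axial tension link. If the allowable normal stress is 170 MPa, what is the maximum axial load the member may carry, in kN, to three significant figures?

251 kN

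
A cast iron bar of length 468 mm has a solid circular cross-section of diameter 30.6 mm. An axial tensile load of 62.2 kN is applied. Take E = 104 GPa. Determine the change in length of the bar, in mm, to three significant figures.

0.381 mm

A = 735.4 mm².
δ_mech = NL/(AE) = 62200·468/(735.4·104000) = 0.3806 mm.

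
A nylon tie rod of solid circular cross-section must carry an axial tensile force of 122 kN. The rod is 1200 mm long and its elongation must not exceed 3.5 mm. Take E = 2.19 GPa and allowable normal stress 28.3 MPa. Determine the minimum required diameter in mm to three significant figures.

156 mm

Required area A ≥ P/σ_allow = 122000/28.3 = 4311 mm².
For a solid circular section, d ≥ √(4A/π) = 74.09 mm.
Elongation limit: A ≥ PL/(Eδ_allow) = 122000·1200/(2190·3.5) = 19100 mm² ⇒ d ≥ 155.9 mm.
The elongation limit governs.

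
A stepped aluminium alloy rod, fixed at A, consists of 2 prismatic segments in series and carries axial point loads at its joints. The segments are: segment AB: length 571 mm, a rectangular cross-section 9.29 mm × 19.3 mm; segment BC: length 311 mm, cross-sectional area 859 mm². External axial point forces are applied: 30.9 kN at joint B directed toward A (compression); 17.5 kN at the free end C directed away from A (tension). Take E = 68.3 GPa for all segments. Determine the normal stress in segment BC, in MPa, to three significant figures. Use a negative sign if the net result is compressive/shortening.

Internal axial forces (sectioning from the free end, tension +): N_BC = 17.5 kN, N_AB = -13.4 kN.
σ_BC = N_BC/A_BC = 17500/859 = 20.37 MPa.

20.4 MPa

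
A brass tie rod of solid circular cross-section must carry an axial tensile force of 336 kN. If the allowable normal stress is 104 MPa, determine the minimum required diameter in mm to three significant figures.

Required area A ≥ P/σ_allow = 336000/104 = 3231 mm².
For a solid circular section, d ≥ √(4A/π) = 64.14 mm.

64.1 mm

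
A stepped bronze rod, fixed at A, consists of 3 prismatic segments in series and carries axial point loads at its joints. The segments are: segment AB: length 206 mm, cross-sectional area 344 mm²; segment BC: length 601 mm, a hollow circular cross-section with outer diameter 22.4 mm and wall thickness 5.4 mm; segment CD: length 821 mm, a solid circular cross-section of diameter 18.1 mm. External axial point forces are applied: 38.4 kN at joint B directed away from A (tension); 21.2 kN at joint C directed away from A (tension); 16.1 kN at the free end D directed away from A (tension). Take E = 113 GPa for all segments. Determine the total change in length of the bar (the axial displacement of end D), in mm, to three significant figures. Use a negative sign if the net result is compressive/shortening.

1.54 mm

Internal axial forces (sectioning from the free end, tension +): N_CD = 16.1 kN, N_BC = 37.3 kN, N_AB = 75.7 kN.
A_BC = 288.4 mm².
A_CD = 257.3 mm².
δ_AB = 75700·206/(344·113000) = 0.4012 mm
δ_BC = 37300·601/(288.4·113000) = 0.6879 mm
δ_CD = 16100·821/(257.3·113000) = 0.4546 mm
δ = Σδ_i = 1.544 mm.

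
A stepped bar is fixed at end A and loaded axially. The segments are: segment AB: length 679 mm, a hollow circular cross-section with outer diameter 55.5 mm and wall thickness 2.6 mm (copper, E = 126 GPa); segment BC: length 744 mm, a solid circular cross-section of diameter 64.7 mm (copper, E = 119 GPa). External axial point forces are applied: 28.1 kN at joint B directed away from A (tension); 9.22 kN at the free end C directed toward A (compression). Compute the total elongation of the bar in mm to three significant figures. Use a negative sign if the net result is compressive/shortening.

0.218 mm

Internal axial forces (sectioning from the free end, tension +): N_BC = -9.22 kN, N_AB = 18.88 kN.
A_AB = 432.1 mm².
A_BC = 3288 mm².
δ_AB = 18880·679/(432.1·126000) = 0.2355 mm
δ_BC = -9220·744/(3288·119000) = -0.01753 mm
δ = Σδ_i = 0.2179 mm.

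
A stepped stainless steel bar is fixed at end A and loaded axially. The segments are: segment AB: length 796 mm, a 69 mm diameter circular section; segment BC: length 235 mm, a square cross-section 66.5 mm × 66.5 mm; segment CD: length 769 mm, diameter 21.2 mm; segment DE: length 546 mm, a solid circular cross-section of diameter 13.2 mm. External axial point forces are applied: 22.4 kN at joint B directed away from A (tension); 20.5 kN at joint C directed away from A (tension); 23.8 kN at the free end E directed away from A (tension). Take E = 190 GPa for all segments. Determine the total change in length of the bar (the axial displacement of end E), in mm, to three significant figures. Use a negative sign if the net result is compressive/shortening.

Internal axial forces (sectioning from the free end, tension +): N_DE = 23.8 kN, N_CD = 23.8 kN, N_BC = 44.3 kN, N_AB = 66.7 kN.
A_AB = 3739 mm².
A_BC = 4422 mm².
A_CD = 353 mm².
A_DE = 136.8 mm².
δ_AB = 66700·796/(3739·190000) = 0.07473 mm
δ_BC = 44300·235/(4422·190000) = 0.01239 mm
δ_CD = 23800·769/(353·190000) = 0.2729 mm
δ_DE = 23800·546/(136.8·190000) = 0.4998 mm
δ = Σδ_i = 0.8598 mm.

0.860 mm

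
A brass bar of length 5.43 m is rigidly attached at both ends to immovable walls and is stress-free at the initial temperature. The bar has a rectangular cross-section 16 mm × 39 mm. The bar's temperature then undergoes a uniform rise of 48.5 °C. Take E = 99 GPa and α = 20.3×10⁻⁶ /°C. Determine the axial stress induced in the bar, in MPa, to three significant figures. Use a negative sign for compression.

Free thermal expansion αLΔT = 20.3e-6 · 5430 · 48.5 = 5.346 mm.
The walls impose strain ε = −(5.346)/5430 = -9.8455e-04; σ = Eε = 99000 · -9.8455e-04 = -97.47 MPa.

-97.5 MPa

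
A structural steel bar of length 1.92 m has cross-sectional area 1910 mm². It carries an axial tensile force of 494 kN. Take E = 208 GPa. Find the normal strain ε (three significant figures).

σ = N/A = 258.6 MPa; ε = σ/E = 258.6/208000 = 1.243e-03.

0.00124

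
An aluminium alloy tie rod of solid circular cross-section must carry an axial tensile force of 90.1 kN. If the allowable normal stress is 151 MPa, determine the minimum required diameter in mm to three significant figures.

Required area A ≥ P/σ_allow = 90100/151 = 596.7 mm².
For a solid circular section, d ≥ √(4A/π) = 27.56 mm.

27.6 mm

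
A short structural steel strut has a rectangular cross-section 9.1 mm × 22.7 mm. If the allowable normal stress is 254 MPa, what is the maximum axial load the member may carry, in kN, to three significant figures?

A = 206.6 mm².
P_max = σ_allow · A = 254 · 206.6 = 52470 N = 52.47 kN.

52.5 kN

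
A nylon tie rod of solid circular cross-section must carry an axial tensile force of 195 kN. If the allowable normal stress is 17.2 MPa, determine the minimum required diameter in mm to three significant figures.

120 mm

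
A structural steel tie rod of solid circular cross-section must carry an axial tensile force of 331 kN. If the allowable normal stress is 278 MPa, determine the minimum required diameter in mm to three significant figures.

Required area A ≥ P/σ_allow = 331000/278 = 1191 mm².
For a solid circular section, d ≥ √(4A/π) = 38.94 mm.

38.9 mm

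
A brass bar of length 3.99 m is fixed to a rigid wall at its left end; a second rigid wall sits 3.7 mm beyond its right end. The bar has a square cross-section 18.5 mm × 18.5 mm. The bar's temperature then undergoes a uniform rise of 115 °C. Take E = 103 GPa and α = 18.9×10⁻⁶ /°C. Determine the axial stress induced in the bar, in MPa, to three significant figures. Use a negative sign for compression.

-128 MPa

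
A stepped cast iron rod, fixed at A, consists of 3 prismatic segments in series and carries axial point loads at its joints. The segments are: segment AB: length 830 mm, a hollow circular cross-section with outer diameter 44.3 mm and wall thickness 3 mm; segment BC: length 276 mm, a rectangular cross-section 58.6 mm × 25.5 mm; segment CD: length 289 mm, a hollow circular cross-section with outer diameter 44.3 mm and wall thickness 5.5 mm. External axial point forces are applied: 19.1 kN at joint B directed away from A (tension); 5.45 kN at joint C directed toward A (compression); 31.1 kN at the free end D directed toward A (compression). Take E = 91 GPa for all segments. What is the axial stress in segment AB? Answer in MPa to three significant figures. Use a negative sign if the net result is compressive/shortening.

-44.8 MPa

Internal axial forces (sectioning from the free end, tension +): N_CD = -31.1 kN, N_BC = -36.55 kN, N_AB = -17.45 kN.
A_AB = 389.2 mm².
σ_AB = N_AB/A_AB = -17450/389.2 = -44.83 MPa.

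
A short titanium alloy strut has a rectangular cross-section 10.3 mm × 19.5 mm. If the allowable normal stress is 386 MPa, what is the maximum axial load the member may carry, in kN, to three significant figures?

77.5 kN

A = 200.9 mm².
P_max = σ_allow · A = 386 · 200.9 = 77530 N = 77.53 kN.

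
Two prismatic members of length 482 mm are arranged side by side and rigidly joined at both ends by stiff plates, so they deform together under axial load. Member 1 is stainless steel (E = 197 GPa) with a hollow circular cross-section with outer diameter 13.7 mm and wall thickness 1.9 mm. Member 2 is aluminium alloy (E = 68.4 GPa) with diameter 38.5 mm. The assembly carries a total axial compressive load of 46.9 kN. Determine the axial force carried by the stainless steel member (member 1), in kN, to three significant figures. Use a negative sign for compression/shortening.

-6.96 kN

A_1 = 70.43 mm².
A_2 = 1164 mm².
Equal strain + equilibrium ⇒ each member carries load in proportion to AE: A₁E₁ = 13880000 N, A₂E₂ = 79630000 N, ΣAE = 93500000 N.
F₁ = P·A₁E₁/ΣAE = -46900·13880000/93500000 = -6960 N.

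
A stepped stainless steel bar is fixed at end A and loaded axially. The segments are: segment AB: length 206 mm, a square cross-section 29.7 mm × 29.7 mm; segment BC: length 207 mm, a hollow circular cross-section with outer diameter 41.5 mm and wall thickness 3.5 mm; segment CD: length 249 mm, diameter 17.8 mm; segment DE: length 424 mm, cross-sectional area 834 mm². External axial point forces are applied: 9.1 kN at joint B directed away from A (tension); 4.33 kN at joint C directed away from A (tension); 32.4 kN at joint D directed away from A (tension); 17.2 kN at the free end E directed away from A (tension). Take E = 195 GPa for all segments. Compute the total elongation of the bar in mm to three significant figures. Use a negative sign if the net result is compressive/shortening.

Internal axial forces (sectioning from the free end, tension +): N_DE = 17.2 kN, N_CD = 49.6 kN, N_BC = 53.93 kN, N_AB = 63.03 kN.
A_AB = 882.1 mm².
A_BC = 417.8 mm².
A_CD = 248.8 mm².
δ_AB = 63030·206/(882.1·195000) = 0.07549 mm
δ_BC = 53930·207/(417.8·195000) = 0.137 mm
δ_CD = 49600·249/(248.8·195000) = 0.2545 mm
δ_DE = 17200·424/(834·195000) = 0.04484 mm
δ = Σδ_i = 0.5119 mm.

0.512 mm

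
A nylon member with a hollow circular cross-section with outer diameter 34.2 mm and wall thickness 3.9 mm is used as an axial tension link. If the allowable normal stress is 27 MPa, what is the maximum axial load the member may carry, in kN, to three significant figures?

A = 371.2 mm².
P_max = σ_allow · A = 27 · 371.2 = 10020 N = 10.02 kN.

10.0 kN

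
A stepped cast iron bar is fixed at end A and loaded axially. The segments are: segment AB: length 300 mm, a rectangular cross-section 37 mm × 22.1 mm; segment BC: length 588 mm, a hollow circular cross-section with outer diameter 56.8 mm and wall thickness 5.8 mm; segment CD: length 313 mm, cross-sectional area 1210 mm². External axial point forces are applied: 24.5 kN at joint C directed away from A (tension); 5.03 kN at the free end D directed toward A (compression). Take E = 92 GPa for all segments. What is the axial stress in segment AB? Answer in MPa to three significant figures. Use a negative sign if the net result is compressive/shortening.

23.8 MPa

Internal axial forces (sectioning from the free end, tension +): N_CD = -5.03 kN, N_BC = 19.47 kN, N_AB = 19.47 kN.
A_AB = 817.7 mm².
σ_AB = N_AB/A_AB = 19470/817.7 = 23.81 MPa.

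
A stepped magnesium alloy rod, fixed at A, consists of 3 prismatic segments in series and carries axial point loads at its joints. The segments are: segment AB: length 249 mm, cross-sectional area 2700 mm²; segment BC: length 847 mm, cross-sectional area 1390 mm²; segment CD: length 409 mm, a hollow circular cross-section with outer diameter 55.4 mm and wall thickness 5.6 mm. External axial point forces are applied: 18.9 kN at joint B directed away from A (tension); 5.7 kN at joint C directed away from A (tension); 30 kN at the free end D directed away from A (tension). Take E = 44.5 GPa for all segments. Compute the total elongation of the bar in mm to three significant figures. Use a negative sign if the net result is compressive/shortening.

0.917 mm

Internal axial forces (sectioning from the free end, tension +): N_CD = 30 kN, N_BC = 35.7 kN, N_AB = 54.6 kN.
A_CD = 876.1 mm².
δ_AB = 54600·249/(2700·44500) = 0.1132 mm
δ_BC = 35700·847/(1390·44500) = 0.4889 mm
δ_CD = 30000·409/(876.1·44500) = 0.3147 mm
δ = Σδ_i = 0.9167 mm.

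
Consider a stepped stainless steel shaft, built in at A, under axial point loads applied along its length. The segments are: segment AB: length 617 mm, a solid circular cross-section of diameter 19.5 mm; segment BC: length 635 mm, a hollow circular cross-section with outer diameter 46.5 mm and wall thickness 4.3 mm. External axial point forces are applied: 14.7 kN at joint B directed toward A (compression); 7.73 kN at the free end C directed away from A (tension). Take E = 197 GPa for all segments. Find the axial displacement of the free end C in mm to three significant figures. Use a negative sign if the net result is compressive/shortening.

-0.0294 mm

Internal axial forces (sectioning from the free end, tension +): N_BC = 7.73 kN, N_AB = -6.97 kN.
A_AB = 298.6 mm².
A_BC = 570.1 mm².
δ_AB = -6970·617/(298.6·197000) = -0.0731 mm
δ_BC = 7730·635/(570.1·197000) = 0.04371 mm
δ = Σδ_i = -0.02939 mm.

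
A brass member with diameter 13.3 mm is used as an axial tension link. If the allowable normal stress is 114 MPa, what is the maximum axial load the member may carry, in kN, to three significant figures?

15.8 kN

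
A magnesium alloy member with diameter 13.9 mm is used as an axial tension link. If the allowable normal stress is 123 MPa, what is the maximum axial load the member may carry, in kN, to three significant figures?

18.7 kN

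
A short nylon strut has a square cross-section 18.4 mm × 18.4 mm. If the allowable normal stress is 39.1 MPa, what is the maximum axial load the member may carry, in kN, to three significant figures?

A = 338.6 mm².
P_max = σ_allow · A = 39.1 · 338.6 = 13240 N = 13.24 kN.

13.2 kN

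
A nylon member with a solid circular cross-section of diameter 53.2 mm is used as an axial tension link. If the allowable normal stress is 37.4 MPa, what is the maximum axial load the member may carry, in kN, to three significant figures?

A = 2223 mm².
P_max = σ_allow · A = 37.4 · 2223 = 83140 N = 83.14 kN.

83.1 kN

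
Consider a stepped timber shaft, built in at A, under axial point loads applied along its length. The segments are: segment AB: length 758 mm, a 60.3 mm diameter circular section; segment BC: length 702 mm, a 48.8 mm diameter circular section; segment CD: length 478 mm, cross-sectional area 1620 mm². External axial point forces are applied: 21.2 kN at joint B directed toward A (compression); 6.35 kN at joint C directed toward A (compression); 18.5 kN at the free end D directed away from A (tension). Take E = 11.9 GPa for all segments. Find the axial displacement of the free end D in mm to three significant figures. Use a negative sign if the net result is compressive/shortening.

0.640 mm

Internal axial forces (sectioning from the free end, tension +): N_CD = 18.5 kN, N_BC = 12.15 kN, N_AB = -9.05 kN.
A_AB = 2856 mm².
A_BC = 1870 mm².
δ_AB = -9050·758/(2856·11900) = -0.2019 mm
δ_BC = 12150·702/(1870·11900) = 0.3832 mm
δ_CD = 18500·478/(1620·11900) = 0.4587 mm
δ = Σδ_i = 0.6401 mm.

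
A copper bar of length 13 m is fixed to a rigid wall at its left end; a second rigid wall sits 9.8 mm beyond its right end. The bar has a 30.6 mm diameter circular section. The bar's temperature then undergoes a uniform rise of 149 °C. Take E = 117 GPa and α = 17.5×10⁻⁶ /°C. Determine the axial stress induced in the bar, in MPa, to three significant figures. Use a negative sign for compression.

-217 MPa

Free thermal expansion αLΔT = 17.5e-6 · 13000 · 149 = 33.9 mm.
The walls engage after the gap closes; constrained expansion = 33.9 − 9.8 = 24.1 mm.
The walls impose strain ε = −(24.1)/13000 = -1.8537e-03; σ = Eε = 117000 · -1.8537e-03 = -216.9 MPa.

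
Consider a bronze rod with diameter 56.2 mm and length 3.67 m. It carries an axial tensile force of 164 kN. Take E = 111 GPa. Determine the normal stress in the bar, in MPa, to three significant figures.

A = 2481 mm².
σ = N/A = 164000/2481 = 66.11 MPa.

66.1 MPa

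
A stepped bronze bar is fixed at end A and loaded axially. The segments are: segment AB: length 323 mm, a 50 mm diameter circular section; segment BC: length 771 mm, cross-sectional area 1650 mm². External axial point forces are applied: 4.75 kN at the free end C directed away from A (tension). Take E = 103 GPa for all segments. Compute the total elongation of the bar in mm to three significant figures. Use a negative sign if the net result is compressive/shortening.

Internal axial forces (sectioning from the free end, tension +): N_BC = 4.75 kN, N_AB = 4.75 kN.
A_AB = 1963 mm².
δ_AB = 4750·323/(1963·103000) = 0.007586 mm
δ_BC = 4750·771/(1650·103000) = 0.02155 mm
δ = Σδ_i = 0.02914 mm.

0.0291 mm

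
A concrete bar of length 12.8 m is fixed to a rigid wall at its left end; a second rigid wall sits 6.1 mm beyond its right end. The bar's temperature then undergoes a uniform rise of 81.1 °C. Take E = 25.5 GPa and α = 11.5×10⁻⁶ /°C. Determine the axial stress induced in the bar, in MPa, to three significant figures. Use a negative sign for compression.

Free thermal expansion αLΔT = 11.5e-6 · 12800 · 81.1 = 11.94 mm.
The walls engage after the gap closes; constrained expansion = 11.94 − 6.1 = 5.838 mm.
The walls impose strain ε = −(5.838)/12800 = -4.5609e-04; σ = Eε = 25500 · -4.5609e-04 = -11.63 MPa.

-11.6 MPa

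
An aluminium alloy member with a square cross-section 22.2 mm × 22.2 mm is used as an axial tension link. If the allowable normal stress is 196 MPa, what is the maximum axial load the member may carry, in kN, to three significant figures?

96.6 kN

A = 492.8 mm².
P_max = σ_allow · A = 196 · 492.8 = 96600 N = 96.6 kN.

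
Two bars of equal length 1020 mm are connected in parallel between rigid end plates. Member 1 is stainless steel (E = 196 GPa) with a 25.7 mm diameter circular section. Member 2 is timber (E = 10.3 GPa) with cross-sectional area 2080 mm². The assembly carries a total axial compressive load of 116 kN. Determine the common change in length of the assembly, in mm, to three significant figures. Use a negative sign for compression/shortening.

A_1 = 518.7 mm².
Equal strain + equilibrium ⇒ each member carries load in proportion to AE: A₁E₁ = 101700000 N, A₂E₂ = 21420000 N, ΣAE = 123100000 N.
δ = PL/ΣAE = -116000·1020/123100000 = -0.9612 mm.

-0.961 mm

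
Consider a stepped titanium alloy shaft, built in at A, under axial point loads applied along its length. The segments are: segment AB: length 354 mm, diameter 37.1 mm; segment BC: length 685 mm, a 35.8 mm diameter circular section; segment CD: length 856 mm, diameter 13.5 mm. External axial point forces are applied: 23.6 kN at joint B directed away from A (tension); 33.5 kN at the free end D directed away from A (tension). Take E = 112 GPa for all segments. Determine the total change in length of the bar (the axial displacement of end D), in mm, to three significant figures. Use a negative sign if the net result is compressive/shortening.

2.16 mm

Internal axial forces (sectioning from the free end, tension +): N_CD = 33.5 kN, N_BC = 33.5 kN, N_AB = 57.1 kN.
A_AB = 1081 mm².
A_BC = 1007 mm².
A_CD = 143.1 mm².
δ_AB = 57100·354/(1081·112000) = 0.1669 mm
δ_BC = 33500·685/(1007·112000) = 0.2035 mm
δ_CD = 33500·856/(143.1·112000) = 1.789 mm
δ = Σδ_i = 2.159 mm.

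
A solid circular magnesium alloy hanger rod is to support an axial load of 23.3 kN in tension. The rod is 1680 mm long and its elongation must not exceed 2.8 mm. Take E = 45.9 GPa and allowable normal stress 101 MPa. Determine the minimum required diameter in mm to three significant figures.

Required area A ≥ P/σ_allow = 23300/101 = 230.7 mm².
For a solid circular section, d ≥ √(4A/π) = 17.14 mm.
Elongation limit: A ≥ PL/(Eδ_allow) = 23300·1680/(45900·2.8) = 304.6 mm² ⇒ d ≥ 19.69 mm.
The elongation limit governs.

19.7 mm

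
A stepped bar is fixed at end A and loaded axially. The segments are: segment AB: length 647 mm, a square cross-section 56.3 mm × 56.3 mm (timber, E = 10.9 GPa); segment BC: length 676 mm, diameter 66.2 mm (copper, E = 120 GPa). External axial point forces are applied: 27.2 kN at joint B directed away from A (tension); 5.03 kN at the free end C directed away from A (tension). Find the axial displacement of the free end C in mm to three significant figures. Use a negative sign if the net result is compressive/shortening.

0.612 mm

Internal axial forces (sectioning from the free end, tension +): N_BC = 5.03 kN, N_AB = 32.23 kN.
A_AB = 3170 mm².
A_BC = 3442 mm².
δ_AB = 32230·647/(3170·10900) = 0.6036 mm
δ_BC = 5030·676/(3442·120000) = 0.008232 mm
δ = Σδ_i = 0.6118 mm.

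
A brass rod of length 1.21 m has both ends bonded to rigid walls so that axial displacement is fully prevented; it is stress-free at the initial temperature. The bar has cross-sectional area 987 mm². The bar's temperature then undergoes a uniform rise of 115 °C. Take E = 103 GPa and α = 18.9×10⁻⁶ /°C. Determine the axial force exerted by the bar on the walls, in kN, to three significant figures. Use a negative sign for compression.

-221 kN

Free thermal expansion αLΔT = 18.9e-6 · 1210 · 115 = 2.63 mm.
The walls impose strain ε = −(2.63)/1210 = -2.1735e-03; σ = Eε = 103000 · -2.1735e-03 = -223.9 MPa.
Wall reaction R = σ·A = -223.9·987 = -221000 N = -221 kN.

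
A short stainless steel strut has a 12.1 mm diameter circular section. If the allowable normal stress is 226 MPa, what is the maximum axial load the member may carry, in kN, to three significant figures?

26.0 kN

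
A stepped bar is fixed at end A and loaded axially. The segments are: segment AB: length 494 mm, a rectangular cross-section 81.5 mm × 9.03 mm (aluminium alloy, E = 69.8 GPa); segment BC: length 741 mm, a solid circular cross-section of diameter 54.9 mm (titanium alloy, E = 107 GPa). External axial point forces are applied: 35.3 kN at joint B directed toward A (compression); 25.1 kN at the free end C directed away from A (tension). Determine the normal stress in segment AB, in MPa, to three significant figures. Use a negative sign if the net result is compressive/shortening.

-13.9 MPa

Internal axial forces (sectioning from the free end, tension +): N_BC = 25.1 kN, N_AB = -10.2 kN.
A_AB = 735.9 mm².
σ_AB = N_AB/A_AB = -10200/735.9 = -13.86 MPa.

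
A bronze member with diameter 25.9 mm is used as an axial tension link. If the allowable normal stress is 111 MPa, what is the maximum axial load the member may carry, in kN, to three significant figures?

58.5 kN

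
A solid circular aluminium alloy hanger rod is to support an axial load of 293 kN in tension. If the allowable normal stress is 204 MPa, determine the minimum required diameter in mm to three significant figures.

Required area A ≥ P/σ_allow = 293000/204 = 1436 mm².
For a solid circular section, d ≥ √(4A/π) = 42.76 mm.

42.8 mm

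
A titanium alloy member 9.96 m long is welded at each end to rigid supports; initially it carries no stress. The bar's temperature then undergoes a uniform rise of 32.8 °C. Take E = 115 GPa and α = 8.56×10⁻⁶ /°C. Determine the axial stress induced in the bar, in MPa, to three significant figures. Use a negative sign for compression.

Free thermal expansion αLΔT = 8.56e-6 · 9960 · 32.8 = 2.796 mm.
The walls impose strain ε = −(2.796)/9960 = -2.8077e-04; σ = Eε = 115000 · -2.8077e-04 = -32.29 MPa.

-32.3 MPa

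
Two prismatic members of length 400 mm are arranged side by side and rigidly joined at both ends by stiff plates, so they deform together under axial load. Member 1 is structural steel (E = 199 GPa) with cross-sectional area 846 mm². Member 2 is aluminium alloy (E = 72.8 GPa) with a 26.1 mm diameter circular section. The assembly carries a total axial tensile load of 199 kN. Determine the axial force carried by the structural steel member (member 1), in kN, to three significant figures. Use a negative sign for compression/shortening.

A_2 = 535 mm².
Equal strain + equilibrium ⇒ each member carries load in proportion to AE: A₁E₁ = 168400000 N, A₂E₂ = 38950000 N, ΣAE = 207300000 N.
F₁ = P·A₁E₁/ΣAE = 199000·168400000/207300000 = 161600 N.

162 kN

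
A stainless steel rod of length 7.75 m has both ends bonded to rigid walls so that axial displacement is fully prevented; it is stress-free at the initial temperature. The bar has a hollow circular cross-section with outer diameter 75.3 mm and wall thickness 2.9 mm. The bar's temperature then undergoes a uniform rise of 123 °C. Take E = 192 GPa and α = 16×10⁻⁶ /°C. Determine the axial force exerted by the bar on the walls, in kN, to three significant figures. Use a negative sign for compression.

-249 kN

Free thermal expansion αLΔT = 16e-6 · 7750 · 123 = 15.25 mm.
The walls impose strain ε = −(15.25)/7750 = -1.9680e-03; σ = Eε = 192000 · -1.9680e-03 = -377.9 MPa.
Wall reaction R = σ·A = -377.9·659.6 = -249200 N = -249.2 kN.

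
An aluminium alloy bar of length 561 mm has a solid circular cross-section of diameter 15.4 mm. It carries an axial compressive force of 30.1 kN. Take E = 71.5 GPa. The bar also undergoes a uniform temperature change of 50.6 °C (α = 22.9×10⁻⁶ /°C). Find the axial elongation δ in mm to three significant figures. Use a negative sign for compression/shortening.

-0.618 mm

A = 186.3 mm².
δ_mech = NL/(AE) = -30100·561/(186.3·71500) = -1.268 mm.
δ_thermal = αLΔT = 22.9e-6·561·50.6 = 0.6501 mm.
δ = δ_mech + δ_thermal = -0.6179 mm.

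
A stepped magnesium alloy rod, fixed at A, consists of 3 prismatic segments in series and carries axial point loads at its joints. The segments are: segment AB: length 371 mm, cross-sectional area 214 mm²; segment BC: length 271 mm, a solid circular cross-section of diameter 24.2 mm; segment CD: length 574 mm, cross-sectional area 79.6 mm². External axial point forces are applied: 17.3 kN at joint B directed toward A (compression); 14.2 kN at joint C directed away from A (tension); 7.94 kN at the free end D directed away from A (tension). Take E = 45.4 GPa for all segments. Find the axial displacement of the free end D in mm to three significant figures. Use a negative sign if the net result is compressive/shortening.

Internal axial forces (sectioning from the free end, tension +): N_CD = 7.94 kN, N_BC = 22.14 kN, N_AB = 4.84 kN.
A_BC = 460 mm².
δ_AB = 4840·371/(214·45400) = 0.1848 mm
δ_BC = 22140·271/(460·45400) = 0.2873 mm
δ_CD = 7940·574/(79.6·45400) = 1.261 mm
δ = Σδ_i = 1.733 mm.

1.73 mm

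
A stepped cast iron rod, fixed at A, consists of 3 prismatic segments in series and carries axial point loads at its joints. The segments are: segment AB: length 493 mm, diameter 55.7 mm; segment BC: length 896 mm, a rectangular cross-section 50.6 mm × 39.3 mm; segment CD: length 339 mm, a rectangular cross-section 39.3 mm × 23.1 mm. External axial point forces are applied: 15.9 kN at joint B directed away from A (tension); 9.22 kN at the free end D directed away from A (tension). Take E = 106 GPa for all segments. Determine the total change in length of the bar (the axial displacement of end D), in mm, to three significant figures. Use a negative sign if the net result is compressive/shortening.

0.120 mm

Internal axial forces (sectioning from the free end, tension +): N_CD = 9.22 kN, N_BC = 9.22 kN, N_AB = 25.12 kN.
A_AB = 2437 mm².
A_BC = 1989 mm².
A_CD = 907.8 mm².
δ_AB = 25120·493/(2437·106000) = 0.04795 mm
δ_BC = 9220·896/(1989·106000) = 0.03919 mm
δ_CD = 9220·339/(907.8·106000) = 0.03248 mm
δ = Σδ_i = 0.1196 mm.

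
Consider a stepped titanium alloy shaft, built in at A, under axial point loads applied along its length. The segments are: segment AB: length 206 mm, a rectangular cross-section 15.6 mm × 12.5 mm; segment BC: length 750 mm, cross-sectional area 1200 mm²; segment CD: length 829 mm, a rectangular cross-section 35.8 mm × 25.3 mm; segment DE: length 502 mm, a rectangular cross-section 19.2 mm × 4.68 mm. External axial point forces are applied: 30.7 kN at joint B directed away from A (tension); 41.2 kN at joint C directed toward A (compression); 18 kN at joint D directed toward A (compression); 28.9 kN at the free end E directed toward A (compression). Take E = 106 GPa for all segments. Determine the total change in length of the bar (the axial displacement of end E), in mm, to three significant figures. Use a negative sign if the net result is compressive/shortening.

Internal axial forces (sectioning from the free end, tension +): N_DE = -28.9 kN, N_CD = -46.9 kN, N_BC = -88.1 kN, N_AB = -57.4 kN.
A_AB = 195 mm².
A_CD = 905.7 mm².
A_DE = 89.86 mm².
δ_AB = -57400·206/(195·106000) = -0.5721 mm
δ_BC = -88100·750/(1200·106000) = -0.5195 mm
δ_CD = -46900·829/(905.7·106000) = -0.405 mm
δ_DE = -28900·502/(89.86·106000) = -1.523 mm
δ = Σδ_i = -3.02 mm.

-3.02 mm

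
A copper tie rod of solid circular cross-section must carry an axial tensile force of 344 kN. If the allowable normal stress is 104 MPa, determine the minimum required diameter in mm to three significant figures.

64.9 mm

Required area A ≥ P/σ_allow = 344000/104 = 3308 mm².
For a solid circular section, d ≥ √(4A/π) = 64.9 mm.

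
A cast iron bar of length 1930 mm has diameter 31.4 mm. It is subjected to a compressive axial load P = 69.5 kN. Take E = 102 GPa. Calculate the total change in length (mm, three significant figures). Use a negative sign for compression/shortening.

-1.70 mm

A = 774.4 mm².
δ_mech = NL/(AE) = -69500·1930/(774.4·102000) = -1.698 mm.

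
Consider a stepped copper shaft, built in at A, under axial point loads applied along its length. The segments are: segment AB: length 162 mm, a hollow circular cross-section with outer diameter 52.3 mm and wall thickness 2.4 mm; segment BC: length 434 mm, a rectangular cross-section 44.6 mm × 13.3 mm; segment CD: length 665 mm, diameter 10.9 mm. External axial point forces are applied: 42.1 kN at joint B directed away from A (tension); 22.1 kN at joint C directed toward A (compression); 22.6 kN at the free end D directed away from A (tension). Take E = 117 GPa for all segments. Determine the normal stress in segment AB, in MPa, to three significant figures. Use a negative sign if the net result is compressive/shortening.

Internal axial forces (sectioning from the free end, tension +): N_CD = 22.6 kN, N_BC = 0.5 kN, N_AB = 42.6 kN.
A_AB = 376.2 mm².
σ_AB = N_AB/A_AB = 42600/376.2 = 113.2 MPa.

113 MPa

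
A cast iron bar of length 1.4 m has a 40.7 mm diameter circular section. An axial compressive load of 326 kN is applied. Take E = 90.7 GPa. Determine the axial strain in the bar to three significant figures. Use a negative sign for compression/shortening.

-0.00276

A = 1301 mm².
σ = N/A = -250.6 MPa; ε = σ/E = -250.6/90700 = -2.763e-03.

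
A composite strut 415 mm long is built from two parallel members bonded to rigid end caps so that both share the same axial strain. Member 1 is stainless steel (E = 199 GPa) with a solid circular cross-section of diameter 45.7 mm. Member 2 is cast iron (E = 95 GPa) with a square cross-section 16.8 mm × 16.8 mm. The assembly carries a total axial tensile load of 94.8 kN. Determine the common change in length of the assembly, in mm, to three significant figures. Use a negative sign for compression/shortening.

0.111 mm

A_1 = 1640 mm².
A_2 = 282.2 mm².
Equal strain + equilibrium ⇒ each member carries load in proportion to AE: A₁E₁ = 326400000 N, A₂E₂ = 26810000 N, ΣAE = 353200000 N.
δ = PL/ΣAE = 94800·415/353200000 = 0.1114 mm.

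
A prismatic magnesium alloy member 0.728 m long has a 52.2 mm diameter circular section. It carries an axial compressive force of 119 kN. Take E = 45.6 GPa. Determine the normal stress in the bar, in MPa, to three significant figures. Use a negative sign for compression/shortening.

A = 2140 mm².
σ = N/A = -119000/2140 = -55.61 MPa.

-55.6 MPa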